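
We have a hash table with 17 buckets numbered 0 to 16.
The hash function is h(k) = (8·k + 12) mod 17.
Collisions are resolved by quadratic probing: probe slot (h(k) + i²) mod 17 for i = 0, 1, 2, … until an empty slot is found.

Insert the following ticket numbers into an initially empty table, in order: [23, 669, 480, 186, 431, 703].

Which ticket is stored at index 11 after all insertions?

480

Insert 23: h=9, slot 9 empty -> index 9.
Insert 669: h=9, slot 9 occupied -> index 10.
Insert 480: h=10, slot 10 occupied -> index 11.
Insert 186: h=4, slot 4 empty -> index 4.
Insert 431: h=9, slots 9,10 occupied -> index 13.
Insert 703: h=9, slots 9,10,13 occupied -> index 1.
Table: [-, 703, -, -, 186, -, -, -, -, 23, 669, 480, -, 431, -, -, -]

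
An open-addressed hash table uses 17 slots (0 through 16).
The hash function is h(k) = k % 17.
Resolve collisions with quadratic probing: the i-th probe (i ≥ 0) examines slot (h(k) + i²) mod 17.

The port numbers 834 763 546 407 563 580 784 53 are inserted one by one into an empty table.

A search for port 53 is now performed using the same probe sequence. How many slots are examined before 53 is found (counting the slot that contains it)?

6

834: h=1 => slot 1
763: h=15 => slot 15
546: h=2 => slot 2
407: h=16 => slot 16
563: h=2, probe 2,3 => slot 3
580: h=2, probe 2,3,6 => slot 6
784: h=2, probe 2,3,6,11 => slot 11
53: h=2, probe 2,3,6,11,1,10 => slot 10
Table: [∅, 834, 546, 563, ∅, ∅, 580, ∅, ∅, ∅, 53, 784, ∅, ∅, ∅, 763, 407]
Lookup 53: h=2, probe 2,3,6,11,1,10 → found at 10.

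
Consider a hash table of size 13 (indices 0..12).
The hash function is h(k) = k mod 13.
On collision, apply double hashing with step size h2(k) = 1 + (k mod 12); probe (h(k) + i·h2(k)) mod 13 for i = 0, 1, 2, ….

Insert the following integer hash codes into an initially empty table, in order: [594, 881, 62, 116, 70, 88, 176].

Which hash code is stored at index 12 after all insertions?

594: h=9 -> slot 9
881: h=10 -> slot 10
62: h=10, h2=3, probe 10,0 -> slot 0
116: h=12 -> slot 12
70: h=5 -> slot 5
88: h=10, h2=5, probe 10,2 -> slot 2
176: h=7 -> slot 7
Table: [62, _, 88, _, _, 70, _, 176, _, 594, 881, _, 116]

116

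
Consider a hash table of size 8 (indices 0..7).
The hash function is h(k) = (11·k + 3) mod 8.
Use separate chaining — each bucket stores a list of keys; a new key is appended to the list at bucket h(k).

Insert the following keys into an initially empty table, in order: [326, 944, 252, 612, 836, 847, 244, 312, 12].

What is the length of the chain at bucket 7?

5

326 → bucket 5
944 → bucket 3
252 → bucket 7
612 → bucket 7 (collision)
836 → bucket 7 (collision)
847 → bucket 0
244 → bucket 7 (collision)
312 → bucket 3 (collision)
12 → bucket 7 (collision)
Final buckets:
0: 847
1: _
2: _
3: 944 -> 312
4: _
5: 326
6: _
7: 252 -> 612 -> 836 -> 244 -> 12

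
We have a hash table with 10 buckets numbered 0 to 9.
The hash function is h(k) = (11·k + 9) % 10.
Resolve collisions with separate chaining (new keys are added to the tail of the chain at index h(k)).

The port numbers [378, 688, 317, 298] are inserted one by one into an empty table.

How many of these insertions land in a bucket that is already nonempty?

378 -> bucket 7
688 -> bucket 7 (collision)
317 -> bucket 6
298 -> bucket 7 (collision)
Final buckets:
0: -
1: -
2: -
3: -
4: -
5: -
6: 317
7: 378 -> 688 -> 298
8: -
9: -

2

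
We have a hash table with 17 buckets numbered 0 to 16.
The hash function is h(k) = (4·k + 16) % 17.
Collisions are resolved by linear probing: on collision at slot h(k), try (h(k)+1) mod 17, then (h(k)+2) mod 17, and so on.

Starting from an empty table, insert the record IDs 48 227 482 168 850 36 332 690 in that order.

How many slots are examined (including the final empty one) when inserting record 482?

Insert 48: h=4, slot 4 empty => index 4.
Insert 227: h=6, slot 6 empty => index 6.
Insert 482: h=6, slot 6 occupied => index 7.
Insert 168: h=8, slot 8 empty => index 8.
Insert 850: h=16, slot 16 empty => index 16.
Insert 36: h=7, slots 7,8 occupied => index 9.
Insert 332: h=1, slot 1 empty => index 1.
Insert 690: h=5, slot 5 empty => index 5.
Table: [_, 332, _, _, 48, 690, 227, 482, 168, 36, _, _, _, _, _, _, 850]

2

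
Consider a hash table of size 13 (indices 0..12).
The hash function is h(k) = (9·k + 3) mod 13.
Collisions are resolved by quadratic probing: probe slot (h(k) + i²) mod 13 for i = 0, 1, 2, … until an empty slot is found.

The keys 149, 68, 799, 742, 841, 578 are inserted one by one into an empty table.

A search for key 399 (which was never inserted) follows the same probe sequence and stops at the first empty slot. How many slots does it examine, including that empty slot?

3

149 hashes to 5; slot 5 is free -> place at 5.
68 hashes to 4; slot 4 is free -> place at 4.
799 hashes to 5; 5 taken -> place at 6.
742 hashes to 12; slot 12 is free -> place at 12.
841 hashes to 6; 6 taken -> place at 7.
578 hashes to 5; 5,6 taken -> place at 9.
Table: [∅, ∅, ∅, ∅, 68, 149, 799, 841, ∅, 578, ∅, ∅, 742]
Lookup 399: h=6, probe 6,7,10 → slot 10 empty, not found.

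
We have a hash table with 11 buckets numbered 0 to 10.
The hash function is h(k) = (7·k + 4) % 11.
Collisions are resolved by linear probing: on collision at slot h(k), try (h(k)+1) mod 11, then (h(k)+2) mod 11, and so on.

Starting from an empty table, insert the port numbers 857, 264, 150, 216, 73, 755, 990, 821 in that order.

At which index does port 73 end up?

857: h=8 → slot 8
264: h=4 → slot 4
150: h=9 → slot 9
216: h=9, probe 9,10 → slot 10
73: h=9, probe 9,10,0 → slot 0
755: h=9, probe 9,10,0,1 → slot 1
990: h=4, probe 4,5 → slot 5
821: h=9, probe 9,10,0,1,2 → slot 2
Table: [73, 755, 821, ., 264, 990, ., ., 857, 150, 216]

0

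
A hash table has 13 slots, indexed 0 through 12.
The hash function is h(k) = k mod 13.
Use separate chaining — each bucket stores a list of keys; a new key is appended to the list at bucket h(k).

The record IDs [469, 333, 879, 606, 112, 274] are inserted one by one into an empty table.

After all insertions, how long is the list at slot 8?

4

Insert 469: h=1, bucket 1 empty -> new chain.
Insert 333: h=8, bucket 8 empty -> new chain.
Insert 879: h=8, bucket 8 nonempty -> append to chain.
Insert 606: h=8, bucket 8 nonempty -> append to chain.
Insert 112: h=8, bucket 8 nonempty -> append to chain.
Insert 274: h=1, bucket 1 nonempty -> append to chain.
Final buckets:
0: ∅
1: 469 -> 274
2: ∅
3: ∅
4: ∅
5: ∅
6: ∅
7: ∅
8: 333 -> 879 -> 606 -> 112
9: ∅
10: ∅
11: ∅
12: ∅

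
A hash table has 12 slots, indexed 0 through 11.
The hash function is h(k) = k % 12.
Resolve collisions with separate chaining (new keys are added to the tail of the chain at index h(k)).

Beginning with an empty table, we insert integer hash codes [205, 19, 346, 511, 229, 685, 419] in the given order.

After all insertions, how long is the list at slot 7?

2

Insert 205: h=1, bucket 1 empty → new chain.
Insert 19: h=7, bucket 7 empty → new chain.
Insert 346: h=10, bucket 10 empty → new chain.
Insert 511: h=7, bucket 7 nonempty → append to chain.
Insert 229: h=1, bucket 1 nonempty → append to chain.
Insert 685: h=1, bucket 1 nonempty → append to chain.
Insert 419: h=11, bucket 11 empty → new chain.
Final buckets:
0: _
1: 205 -> 229 -> 685
2: _
3: _
4: _
5: _
6: _
7: 19 -> 511
8: _
9: _
10: 346
11: 419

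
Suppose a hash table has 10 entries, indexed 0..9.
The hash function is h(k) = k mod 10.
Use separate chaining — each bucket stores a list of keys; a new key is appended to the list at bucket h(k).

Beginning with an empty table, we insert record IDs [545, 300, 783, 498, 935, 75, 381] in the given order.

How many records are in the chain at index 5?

Insert 545: h=5, bucket 5 empty -> new chain.
Insert 300: h=0, bucket 0 empty -> new chain.
Insert 783: h=3, bucket 3 empty -> new chain.
Insert 498: h=8, bucket 8 empty -> new chain.
Insert 935: h=5, bucket 5 nonempty -> append to chain.
Insert 75: h=5, bucket 5 nonempty -> append to chain.
Insert 381: h=1, bucket 1 empty -> new chain.
Final buckets:
0: 300
1: 381
2: ∅
3: 783
4: ∅
5: 545 -> 935 -> 75
6: ∅
7: ∅
8: 498
9: ∅

3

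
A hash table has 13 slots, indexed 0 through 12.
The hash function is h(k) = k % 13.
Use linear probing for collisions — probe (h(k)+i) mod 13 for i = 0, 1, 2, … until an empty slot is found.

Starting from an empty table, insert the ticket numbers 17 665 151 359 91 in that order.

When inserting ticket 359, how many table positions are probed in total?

17: h=4 → slot 4
665: h=2 → slot 2
151: h=8 → slot 8
359: h=8, probe 8,9 → slot 9
91: h=0 → slot 0
Table: [91, ∅, 665, ∅, 17, ∅, ∅, ∅, 151, 359, ∅, ∅, ∅]

2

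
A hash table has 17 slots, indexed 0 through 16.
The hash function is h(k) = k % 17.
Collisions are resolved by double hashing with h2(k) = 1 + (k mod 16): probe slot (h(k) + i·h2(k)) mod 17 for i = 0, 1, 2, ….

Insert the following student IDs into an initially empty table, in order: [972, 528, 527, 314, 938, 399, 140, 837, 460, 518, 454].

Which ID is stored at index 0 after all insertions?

Insert 972: h=3, slot 3 empty → index 3.
Insert 528: h=1, slot 1 empty → index 1.
Insert 527: h=0, slot 0 empty → index 0.
Insert 314: h=8, slot 8 empty → index 8.
Insert 938: h=3, h2=11, slot 3 occupied → index 14.
Insert 399: h=8, h2=16, slot 8 occupied → index 7.
Insert 140: h=4, slot 4 empty → index 4.
Insert 837: h=4, h2=6, slot 4 occupied → index 10.
Insert 460: h=1, h2=13, slots 1,14,10 occupied → index 6.
Insert 518: h=8, h2=7, slot 8 occupied → index 15.
Insert 454: h=12, slot 12 empty → index 12.
Table: [527, 528, _, 972, 140, _, 460, 399, 314, _, 837, _, 454, _, 938, 518, _]

527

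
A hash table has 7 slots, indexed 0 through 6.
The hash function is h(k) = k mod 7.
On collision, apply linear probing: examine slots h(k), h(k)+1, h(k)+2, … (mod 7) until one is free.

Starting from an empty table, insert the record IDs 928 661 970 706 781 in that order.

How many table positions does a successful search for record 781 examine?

928 hashes to 4; slot 4 is free → place at 4.
661 hashes to 3; slot 3 is free → place at 3.
970 hashes to 4; 4 taken → place at 5.
706 hashes to 6; slot 6 is free → place at 6.
781 hashes to 4; 4,5,6 taken → place at 0.
Table: [781, ., ., 661, 928, 970, 706]
Lookup 781: h=4, probe 4,5,6,0 → found at 0.

4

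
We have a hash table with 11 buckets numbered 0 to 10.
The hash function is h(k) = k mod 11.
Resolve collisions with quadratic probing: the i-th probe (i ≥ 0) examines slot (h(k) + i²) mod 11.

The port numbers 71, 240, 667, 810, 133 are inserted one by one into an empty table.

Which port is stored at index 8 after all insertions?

810

Insert 71: h=5, slot 5 empty → index 5.
Insert 240: h=9, slot 9 empty → index 9.
Insert 667: h=7, slot 7 empty → index 7.
Insert 810: h=7, slot 7 occupied → index 8.
Insert 133: h=1, slot 1 empty → index 1.
Table: [-, 133, -, -, -, 71, -, 667, 810, 240, -]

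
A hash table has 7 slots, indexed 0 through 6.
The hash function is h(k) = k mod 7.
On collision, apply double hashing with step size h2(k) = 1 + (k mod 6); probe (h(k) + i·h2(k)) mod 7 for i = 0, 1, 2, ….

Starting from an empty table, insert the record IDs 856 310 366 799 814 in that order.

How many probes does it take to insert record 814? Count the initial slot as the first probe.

3

856 hashes to 2; slot 2 is free → place at 2.
310 hashes to 2, h2=5; 2 taken → place at 0.
366 hashes to 2, h2=1; 2 taken → place at 3.
799 hashes to 1; slot 1 is free → place at 1.
814 hashes to 2, h2=5; 2,0 taken → place at 5.
Table: [310, 799, 856, 366, —, 814, —]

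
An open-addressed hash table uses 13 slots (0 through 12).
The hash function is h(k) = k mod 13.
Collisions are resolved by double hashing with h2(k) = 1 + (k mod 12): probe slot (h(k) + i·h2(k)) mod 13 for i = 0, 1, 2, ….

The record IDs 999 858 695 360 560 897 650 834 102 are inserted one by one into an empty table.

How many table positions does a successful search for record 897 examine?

2

999 hashes to 11; slot 11 is free => place at 11.
858 hashes to 0; slot 0 is free => place at 0.
695 hashes to 6; slot 6 is free => place at 6.
360 hashes to 9; slot 9 is free => place at 9.
560 hashes to 1; slot 1 is free => place at 1.
897 hashes to 0, h2=10; 0 taken => place at 10.
650 hashes to 0, h2=3; 0 taken => place at 3.
834 hashes to 2; slot 2 is free => place at 2.
102 hashes to 11, h2=7; 11 taken => place at 5.
Table: [858, 560, 834, 650, ∅, 102, 695, ∅, ∅, 360, 897, 999, ∅]
Lookup 897: h=0, h2=10, probe 0,10 → found at 10.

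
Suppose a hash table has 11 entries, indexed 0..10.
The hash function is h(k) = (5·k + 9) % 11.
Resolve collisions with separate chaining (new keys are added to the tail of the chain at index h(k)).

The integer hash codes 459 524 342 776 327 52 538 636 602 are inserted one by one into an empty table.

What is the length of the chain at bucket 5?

459 -> bucket 5
524 -> bucket 0
342 -> bucket 3
776 -> bucket 6
327 -> bucket 5 (collision)
52 -> bucket 5 (collision)
538 -> bucket 4
636 -> bucket 10
602 -> bucket 5 (collision)
Final buckets:
0: 524
1: —
2: —
3: 342
4: 538
5: 459 -> 327 -> 52 -> 602
6: 776
7: —
8: —
9: —
10: 636

4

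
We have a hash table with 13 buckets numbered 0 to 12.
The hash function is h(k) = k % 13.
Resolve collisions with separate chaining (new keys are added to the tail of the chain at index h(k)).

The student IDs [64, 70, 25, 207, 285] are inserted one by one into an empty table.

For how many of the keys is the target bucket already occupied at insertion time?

64 → bucket 12
70 → bucket 5
25 → bucket 12 (collision)
207 → bucket 12 (collision)
285 → bucket 12 (collision)
Final buckets:
0: ∅
1: ∅
2: ∅
3: ∅
4: ∅
5: 70
6: ∅
7: ∅
8: ∅
9: ∅
10: ∅
11: ∅
12: 64 -> 25 -> 207 -> 285

3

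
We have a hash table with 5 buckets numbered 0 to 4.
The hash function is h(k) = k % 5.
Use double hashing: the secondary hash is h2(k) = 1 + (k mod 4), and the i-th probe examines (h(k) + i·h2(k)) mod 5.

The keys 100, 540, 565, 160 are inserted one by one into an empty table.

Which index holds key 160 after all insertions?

100: h=0 => slot 0
540: h=0, h2=1, probe 0,1 => slot 1
565: h=0, h2=2, probe 0,2 => slot 2
160: h=0, h2=1, probe 0,1,2,3 => slot 3
Table: [100, 540, 565, 160, —]

3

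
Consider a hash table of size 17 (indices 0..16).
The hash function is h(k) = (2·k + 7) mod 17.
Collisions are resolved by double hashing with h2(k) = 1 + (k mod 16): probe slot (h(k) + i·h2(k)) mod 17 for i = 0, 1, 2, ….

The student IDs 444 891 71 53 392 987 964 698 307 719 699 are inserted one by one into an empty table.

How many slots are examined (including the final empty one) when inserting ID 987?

444 hashes to 11; slot 11 is free -> place at 11.
891 hashes to 4; slot 4 is free -> place at 4.
71 hashes to 13; slot 13 is free -> place at 13.
53 hashes to 11, h2=6; 11 taken -> place at 0.
392 hashes to 9; slot 9 is free -> place at 9.
987 hashes to 9, h2=12; 9,4 taken -> place at 16.
964 hashes to 14; slot 14 is free -> place at 14.
698 hashes to 9, h2=11; 9 taken -> place at 3.
307 hashes to 9, h2=4; 9,13,0,4 taken -> place at 8.
719 hashes to 0, h2=16; 0,16 taken -> place at 15.
699 hashes to 11, h2=12; 11 taken -> place at 6.
Table: [53, —, —, 698, 891, —, 699, —, 307, 392, —, 444, —, 71, 964, 719, 987]

3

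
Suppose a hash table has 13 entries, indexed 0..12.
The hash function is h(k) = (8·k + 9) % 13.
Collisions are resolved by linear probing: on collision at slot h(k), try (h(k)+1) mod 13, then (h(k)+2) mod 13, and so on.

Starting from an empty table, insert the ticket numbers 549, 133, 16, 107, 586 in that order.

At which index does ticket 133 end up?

8

549 hashes to 7; slot 7 is free => place at 7.
133 hashes to 7; 7 taken => place at 8.
16 hashes to 7; 7,8 taken => place at 9.
107 hashes to 7; 7,8,9 taken => place at 10.
586 hashes to 4; slot 4 is free => place at 4.
Table: [_, _, _, _, 586, _, _, 549, 133, 16, 107, _, _]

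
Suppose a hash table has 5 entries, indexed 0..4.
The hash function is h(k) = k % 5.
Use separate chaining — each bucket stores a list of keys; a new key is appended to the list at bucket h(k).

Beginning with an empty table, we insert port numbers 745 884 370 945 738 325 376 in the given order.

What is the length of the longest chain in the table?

4

745 -> bucket 0
884 -> bucket 4
370 -> bucket 0 (collision)
945 -> bucket 0 (collision)
738 -> bucket 3
325 -> bucket 0 (collision)
376 -> bucket 1
Final buckets:
0: 745 -> 370 -> 945 -> 325
1: 376
2: ∅
3: 738
4: 884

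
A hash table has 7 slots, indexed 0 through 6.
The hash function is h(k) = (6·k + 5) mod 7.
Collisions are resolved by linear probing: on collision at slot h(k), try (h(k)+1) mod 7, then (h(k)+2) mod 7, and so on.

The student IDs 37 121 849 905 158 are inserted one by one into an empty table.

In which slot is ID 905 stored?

Insert 37: h=3, slot 3 empty → index 3.
Insert 121: h=3, slot 3 occupied → index 4.
Insert 849: h=3, slots 3,4 occupied → index 5.
Insert 905: h=3, slots 3,4,5 occupied → index 6.
Insert 158: h=1, slot 1 empty → index 1.
Table: [., 158, ., 37, 121, 849, 905]

6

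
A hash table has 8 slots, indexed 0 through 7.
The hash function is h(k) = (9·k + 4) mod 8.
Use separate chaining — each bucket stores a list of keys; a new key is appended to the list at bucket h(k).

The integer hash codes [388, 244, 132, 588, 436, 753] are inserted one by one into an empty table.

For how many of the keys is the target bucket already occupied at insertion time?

388 -> bucket 0
244 -> bucket 0 (collision)
132 -> bucket 0 (collision)
588 -> bucket 0 (collision)
436 -> bucket 0 (collision)
753 -> bucket 5
Final buckets:
0: 388 -> 244 -> 132 -> 588 -> 436
1: .
2: .
3: .
4: .
5: 753
6: .
7: .

4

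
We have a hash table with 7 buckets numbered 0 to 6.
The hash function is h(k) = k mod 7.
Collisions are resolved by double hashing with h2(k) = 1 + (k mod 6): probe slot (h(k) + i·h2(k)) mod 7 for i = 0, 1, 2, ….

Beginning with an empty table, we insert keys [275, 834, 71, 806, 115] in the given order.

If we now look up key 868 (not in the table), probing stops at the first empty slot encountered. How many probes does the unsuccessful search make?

275 hashes to 2; slot 2 is free → place at 2.
834 hashes to 1; slot 1 is free → place at 1.
71 hashes to 1, h2=6; 1 taken → place at 0.
806 hashes to 1, h2=3; 1 taken → place at 4.
115 hashes to 3; slot 3 is free → place at 3.
Table: [71, 834, 275, 115, 806, _, _]
Lookup 868: h=0, h2=5, probe 0,5 → slot 5 empty, not found.

2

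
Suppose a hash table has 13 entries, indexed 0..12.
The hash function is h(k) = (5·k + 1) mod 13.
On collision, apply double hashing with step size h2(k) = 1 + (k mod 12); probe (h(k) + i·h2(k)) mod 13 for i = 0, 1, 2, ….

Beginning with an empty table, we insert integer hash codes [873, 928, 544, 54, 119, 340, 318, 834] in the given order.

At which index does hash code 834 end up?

873: h=11 → slot 11
928: h=0 → slot 0
544: h=4 → slot 4
54: h=11, h2=7, probe 11,5 → slot 5
119: h=11, h2=12, probe 11,10 → slot 10
340: h=11, h2=5, probe 11,3 → slot 3
318: h=5, h2=7, probe 5,12 → slot 12
834: h=11, h2=7, probe 11,5,12,6 → slot 6
Table: [928, -, -, 340, 544, 54, 834, -, -, -, 119, 873, 318]

6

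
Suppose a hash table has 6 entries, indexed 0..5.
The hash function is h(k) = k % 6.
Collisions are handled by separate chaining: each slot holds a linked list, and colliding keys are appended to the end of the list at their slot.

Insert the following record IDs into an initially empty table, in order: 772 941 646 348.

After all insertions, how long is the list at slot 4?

772 -> bucket 4
941 -> bucket 5
646 -> bucket 4 (collision)
348 -> bucket 0
Final buckets:
0: 348
1: -
2: -
3: -
4: 772 -> 646
5: 941

2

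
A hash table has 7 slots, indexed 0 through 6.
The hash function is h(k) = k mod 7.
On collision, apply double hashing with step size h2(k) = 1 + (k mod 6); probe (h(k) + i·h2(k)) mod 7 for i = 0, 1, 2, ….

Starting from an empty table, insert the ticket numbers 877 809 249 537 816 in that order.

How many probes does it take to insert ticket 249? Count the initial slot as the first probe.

2

Insert 877: h=2, slot 2 empty => index 2.
Insert 809: h=4, slot 4 empty => index 4.
Insert 249: h=4, h2=4, slot 4 occupied => index 1.
Insert 537: h=5, slot 5 empty => index 5.
Insert 816: h=4, h2=1, slots 4,5 occupied => index 6.
Table: [—, 249, 877, —, 809, 537, 816]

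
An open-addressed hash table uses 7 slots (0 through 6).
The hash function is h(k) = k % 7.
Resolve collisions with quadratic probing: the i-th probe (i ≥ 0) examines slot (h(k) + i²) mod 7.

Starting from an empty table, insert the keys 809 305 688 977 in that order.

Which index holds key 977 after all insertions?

Insert 809: h=4, slot 4 empty -> index 4.
Insert 305: h=4, slot 4 occupied -> index 5.
Insert 688: h=2, slot 2 empty -> index 2.
Insert 977: h=4, slots 4,5 occupied -> index 1.
Table: [_, 977, 688, _, 809, 305, _]

1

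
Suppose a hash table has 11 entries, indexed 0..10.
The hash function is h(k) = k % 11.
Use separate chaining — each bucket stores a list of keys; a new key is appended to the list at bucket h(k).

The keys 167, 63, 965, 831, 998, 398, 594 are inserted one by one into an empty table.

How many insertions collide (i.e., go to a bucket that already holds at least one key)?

Insert 167: h=2, bucket 2 empty → new chain.
Insert 63: h=8, bucket 8 empty → new chain.
Insert 965: h=8, bucket 8 nonempty → append to chain.
Insert 831: h=6, bucket 6 empty → new chain.
Insert 998: h=8, bucket 8 nonempty → append to chain.
Insert 398: h=2, bucket 2 nonempty → append to chain.
Insert 594: h=0, bucket 0 empty → new chain.
Final buckets:
0: 594
1: .
2: 167 -> 398
3: .
4: .
5: .
6: 831
7: .
8: 63 -> 965 -> 998
9: .
10: .

3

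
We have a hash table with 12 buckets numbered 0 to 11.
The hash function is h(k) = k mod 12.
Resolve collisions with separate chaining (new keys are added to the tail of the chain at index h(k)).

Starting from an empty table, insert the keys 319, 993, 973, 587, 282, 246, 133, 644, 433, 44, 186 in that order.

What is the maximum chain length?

Insert 319: h=7, bucket 7 empty -> new chain.
Insert 993: h=9, bucket 9 empty -> new chain.
Insert 973: h=1, bucket 1 empty -> new chain.
Insert 587: h=11, bucket 11 empty -> new chain.
Insert 282: h=6, bucket 6 empty -> new chain.
Insert 246: h=6, bucket 6 nonempty -> append to chain.
Insert 133: h=1, bucket 1 nonempty -> append to chain.
Insert 644: h=8, bucket 8 empty -> new chain.
Insert 433: h=1, bucket 1 nonempty -> append to chain.
Insert 44: h=8, bucket 8 nonempty -> append to chain.
Insert 186: h=6, bucket 6 nonempty -> append to chain.
Final buckets:
0: .
1: 973 -> 133 -> 433
2: .
3: .
4: .
5: .
6: 282 -> 246 -> 186
7: 319
8: 644 -> 44
9: 993
10: .
11: 587

3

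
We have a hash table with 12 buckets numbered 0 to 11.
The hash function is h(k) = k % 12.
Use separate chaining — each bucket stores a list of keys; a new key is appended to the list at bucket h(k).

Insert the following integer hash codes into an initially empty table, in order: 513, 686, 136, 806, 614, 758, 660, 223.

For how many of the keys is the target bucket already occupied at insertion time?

Insert 513: h=9, bucket 9 empty -> new chain.
Insert 686: h=2, bucket 2 empty -> new chain.
Insert 136: h=4, bucket 4 empty -> new chain.
Insert 806: h=2, bucket 2 nonempty -> append to chain.
Insert 614: h=2, bucket 2 nonempty -> append to chain.
Insert 758: h=2, bucket 2 nonempty -> append to chain.
Insert 660: h=0, bucket 0 empty -> new chain.
Insert 223: h=7, bucket 7 empty -> new chain.
Final buckets:
0: 660
1: _
2: 686 -> 806 -> 614 -> 758
3: _
4: 136
5: _
6: _
7: 223
8: _
9: 513
10: _
11: _

3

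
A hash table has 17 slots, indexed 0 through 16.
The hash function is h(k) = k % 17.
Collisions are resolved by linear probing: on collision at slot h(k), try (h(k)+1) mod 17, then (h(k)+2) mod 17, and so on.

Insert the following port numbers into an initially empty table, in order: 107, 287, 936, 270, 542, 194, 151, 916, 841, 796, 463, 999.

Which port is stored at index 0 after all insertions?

107: h=5 -> slot 5
287: h=15 -> slot 15
936: h=1 -> slot 1
270: h=15, probe 15,16 -> slot 16
542: h=15, probe 15,16,0 -> slot 0
194: h=7 -> slot 7
151: h=15, probe 15,16,0,1,2 -> slot 2
916: h=15, probe 15,16,0,1,2,3 -> slot 3
841: h=8 -> slot 8
796: h=14 -> slot 14
463: h=4 -> slot 4
999: h=13 -> slot 13
Table: [542, 936, 151, 916, 463, 107, _, 194, 841, _, _, _, _, 999, 796, 287, 270]

542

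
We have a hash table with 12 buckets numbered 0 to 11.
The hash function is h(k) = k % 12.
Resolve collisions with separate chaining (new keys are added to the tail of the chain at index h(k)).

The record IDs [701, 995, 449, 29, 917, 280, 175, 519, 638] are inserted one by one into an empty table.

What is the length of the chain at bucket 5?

4

Insert 701: h=5, bucket 5 empty → new chain.
Insert 995: h=11, bucket 11 empty → new chain.
Insert 449: h=5, bucket 5 nonempty → append to chain.
Insert 29: h=5, bucket 5 nonempty → append to chain.
Insert 917: h=5, bucket 5 nonempty → append to chain.
Insert 280: h=4, bucket 4 empty → new chain.
Insert 175: h=7, bucket 7 empty → new chain.
Insert 519: h=3, bucket 3 empty → new chain.
Insert 638: h=2, bucket 2 empty → new chain.
Final buckets:
0: —
1: —
2: 638
3: 519
4: 280
5: 701 -> 449 -> 29 -> 917
6: —
7: 175
8: —
9: —
10: —
11: 995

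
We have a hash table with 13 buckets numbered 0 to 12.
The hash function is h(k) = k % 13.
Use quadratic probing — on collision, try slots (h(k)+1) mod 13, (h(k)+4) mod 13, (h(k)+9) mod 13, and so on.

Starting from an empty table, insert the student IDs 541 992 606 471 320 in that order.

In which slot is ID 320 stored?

Insert 541: h=8, slot 8 empty => index 8.
Insert 992: h=4, slot 4 empty => index 4.
Insert 606: h=8, slot 8 occupied => index 9.
Insert 471: h=3, slot 3 empty => index 3.
Insert 320: h=8, slots 8,9 occupied => index 12.
Table: [_, _, _, 471, 992, _, _, _, 541, 606, _, _, 320]

12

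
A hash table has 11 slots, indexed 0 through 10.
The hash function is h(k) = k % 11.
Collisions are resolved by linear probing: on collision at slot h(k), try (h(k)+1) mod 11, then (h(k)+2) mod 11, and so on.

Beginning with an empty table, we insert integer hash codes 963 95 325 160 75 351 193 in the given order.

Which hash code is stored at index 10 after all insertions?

963 hashes to 6; slot 6 is free -> place at 6.
95 hashes to 7; slot 7 is free -> place at 7.
325 hashes to 6; 6,7 taken -> place at 8.
160 hashes to 6; 6,7,8 taken -> place at 9.
75 hashes to 9; 9 taken -> place at 10.
351 hashes to 10; 10 taken -> place at 0.
193 hashes to 6; 6,7,8,9,10,0 taken -> place at 1.
Table: [351, 193, -, -, -, -, 963, 95, 325, 160, 75]

75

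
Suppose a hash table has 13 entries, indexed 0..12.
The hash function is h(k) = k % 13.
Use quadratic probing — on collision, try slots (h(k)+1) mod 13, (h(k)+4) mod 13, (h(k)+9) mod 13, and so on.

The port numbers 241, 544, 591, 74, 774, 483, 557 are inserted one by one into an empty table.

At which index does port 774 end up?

241 hashes to 7; slot 7 is free → place at 7.
544 hashes to 11; slot 11 is free → place at 11.
591 hashes to 6; slot 6 is free → place at 6.
74 hashes to 9; slot 9 is free → place at 9.
774 hashes to 7; 7 taken → place at 8.
483 hashes to 2; slot 2 is free → place at 2.
557 hashes to 11; 11 taken → place at 12.
Table: [-, -, 483, -, -, -, 591, 241, 774, 74, -, 544, 557]

8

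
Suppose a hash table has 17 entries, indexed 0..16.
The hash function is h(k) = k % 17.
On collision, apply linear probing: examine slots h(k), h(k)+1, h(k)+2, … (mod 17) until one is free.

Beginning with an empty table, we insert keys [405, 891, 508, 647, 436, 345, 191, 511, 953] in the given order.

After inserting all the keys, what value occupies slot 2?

511

405: h=14 -> slot 14
891: h=7 -> slot 7
508: h=15 -> slot 15
647: h=1 -> slot 1
436: h=11 -> slot 11
345: h=5 -> slot 5
191: h=4 -> slot 4
511: h=1, probe 1,2 -> slot 2
953: h=1, probe 1,2,3 -> slot 3
Table: [—, 647, 511, 953, 191, 345, —, 891, —, —, —, 436, —, —, 405, 508, —]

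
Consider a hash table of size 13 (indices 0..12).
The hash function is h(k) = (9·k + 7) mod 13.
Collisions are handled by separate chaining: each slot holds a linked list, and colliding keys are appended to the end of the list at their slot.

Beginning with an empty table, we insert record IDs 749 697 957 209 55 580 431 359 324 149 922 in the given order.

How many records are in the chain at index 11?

Insert 749: h=1, bucket 1 empty → new chain.
Insert 697: h=1, bucket 1 nonempty → append to chain.
Insert 957: h=1, bucket 1 nonempty → append to chain.
Insert 209: h=3, bucket 3 empty → new chain.
Insert 55: h=8, bucket 8 empty → new chain.
Insert 580: h=1, bucket 1 nonempty → append to chain.
Insert 431: h=12, bucket 12 empty → new chain.
Insert 359: h=1, bucket 1 nonempty → append to chain.
Insert 324: h=11, bucket 11 empty → new chain.
Insert 149: h=9, bucket 9 empty → new chain.
Insert 922: h=11, bucket 11 nonempty → append to chain.
Final buckets:
0: —
1: 749 -> 697 -> 957 -> 580 -> 359
2: —
3: 209
4: —
5: —
6: —
7: —
8: 55
9: 149
10: —
11: 324 -> 922
12: 431

2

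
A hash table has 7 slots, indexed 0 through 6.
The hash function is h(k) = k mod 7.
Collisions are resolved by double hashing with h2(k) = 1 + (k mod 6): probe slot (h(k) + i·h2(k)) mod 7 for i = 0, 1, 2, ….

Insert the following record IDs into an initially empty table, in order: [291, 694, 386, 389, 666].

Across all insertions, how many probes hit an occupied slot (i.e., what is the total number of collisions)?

4

291 hashes to 4; slot 4 is free → place at 4.
694 hashes to 1; slot 1 is free → place at 1.
386 hashes to 1, h2=3; 1,4 taken → place at 0.
389 hashes to 4, h2=6; 4 taken → place at 3.
666 hashes to 1, h2=1; 1 taken → place at 2.
Table: [386, 694, 666, 389, 291, —, —]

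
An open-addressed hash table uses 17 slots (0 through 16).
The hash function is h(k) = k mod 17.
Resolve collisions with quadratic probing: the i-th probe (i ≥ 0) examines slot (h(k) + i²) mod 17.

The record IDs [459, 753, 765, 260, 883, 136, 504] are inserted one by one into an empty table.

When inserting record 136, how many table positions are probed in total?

459 hashes to 0; slot 0 is free -> place at 0.
753 hashes to 5; slot 5 is free -> place at 5.
765 hashes to 0; 0 taken -> place at 1.
260 hashes to 5; 5 taken -> place at 6.
883 hashes to 16; slot 16 is free -> place at 16.
136 hashes to 0; 0,1 taken -> place at 4.
504 hashes to 11; slot 11 is free -> place at 11.
Table: [459, 765, —, —, 136, 753, 260, —, —, —, —, 504, —, —, —, —, 883]

3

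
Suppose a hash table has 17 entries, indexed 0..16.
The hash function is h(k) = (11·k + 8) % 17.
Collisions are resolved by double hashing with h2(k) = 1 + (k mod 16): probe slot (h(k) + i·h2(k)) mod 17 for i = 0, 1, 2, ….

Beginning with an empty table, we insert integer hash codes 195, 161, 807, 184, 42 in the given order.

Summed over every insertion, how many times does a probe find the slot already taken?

195 hashes to 11; slot 11 is free => place at 11.
161 hashes to 11, h2=2; 11 taken => place at 13.
807 hashes to 11, h2=8; 11 taken => place at 2.
184 hashes to 9; slot 9 is free => place at 9.
42 hashes to 11, h2=11; 11 taken => place at 5.
Table: [-, -, 807, -, -, 42, -, -, -, 184, -, 195, -, 161, -, -, -]

3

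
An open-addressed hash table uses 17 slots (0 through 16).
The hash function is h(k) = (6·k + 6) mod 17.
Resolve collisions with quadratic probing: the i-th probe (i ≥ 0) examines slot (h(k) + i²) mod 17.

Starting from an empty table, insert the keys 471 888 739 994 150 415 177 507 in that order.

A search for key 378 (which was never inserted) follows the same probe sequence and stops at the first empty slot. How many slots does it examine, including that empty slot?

3

Insert 471: h=10, slot 10 empty → index 10.
Insert 888: h=13, slot 13 empty → index 13.
Insert 739: h=3, slot 3 empty → index 3.
Insert 994: h=3, slot 3 occupied → index 4.
Insert 150: h=5, slot 5 empty → index 5.
Insert 415: h=14, slot 14 empty → index 14.
Insert 177: h=14, slot 14 occupied → index 15.
Insert 507: h=5, slot 5 occupied → index 6.
Table: [_, _, _, 739, 994, 150, 507, _, _, _, 471, _, _, 888, 415, 177, _]
Lookup 378: h=13, probe 13,14,0 → slot 0 empty, not found.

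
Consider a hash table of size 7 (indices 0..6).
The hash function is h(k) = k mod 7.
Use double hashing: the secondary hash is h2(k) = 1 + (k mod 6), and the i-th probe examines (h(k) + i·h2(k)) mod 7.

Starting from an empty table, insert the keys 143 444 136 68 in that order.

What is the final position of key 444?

4

143 hashes to 3; slot 3 is free -> place at 3.
444 hashes to 3, h2=1; 3 taken -> place at 4.
136 hashes to 3, h2=5; 3 taken -> place at 1.
68 hashes to 5; slot 5 is free -> place at 5.
Table: [—, 136, —, 143, 444, 68, —]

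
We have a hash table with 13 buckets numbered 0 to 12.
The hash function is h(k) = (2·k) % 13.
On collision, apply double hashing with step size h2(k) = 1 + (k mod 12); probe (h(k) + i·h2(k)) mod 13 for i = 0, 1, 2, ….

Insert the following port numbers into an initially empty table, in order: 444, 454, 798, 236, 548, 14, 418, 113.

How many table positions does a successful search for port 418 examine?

6

444 hashes to 4; slot 4 is free → place at 4.
454 hashes to 11; slot 11 is free → place at 11.
798 hashes to 10; slot 10 is free → place at 10.
236 hashes to 4, h2=9; 4 taken → place at 0.
548 hashes to 4, h2=9; 4,0 taken → place at 9.
14 hashes to 2; slot 2 is free → place at 2.
418 hashes to 4, h2=11; 4,2,0,11,9 taken → place at 7.
113 hashes to 5; slot 5 is free → place at 5.
Table: [236, -, 14, -, 444, 113, -, 418, -, 548, 798, 454, -]
Lookup 418: h=4, h2=11, probe 4,2,0,11,9,7 → found at 7.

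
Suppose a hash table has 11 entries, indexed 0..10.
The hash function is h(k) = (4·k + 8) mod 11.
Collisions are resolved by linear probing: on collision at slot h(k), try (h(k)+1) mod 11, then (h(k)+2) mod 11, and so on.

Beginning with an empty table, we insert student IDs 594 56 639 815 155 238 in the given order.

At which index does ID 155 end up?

594 hashes to 8; slot 8 is free -> place at 8.
56 hashes to 1; slot 1 is free -> place at 1.
639 hashes to 1; 1 taken -> place at 2.
815 hashes to 1; 1,2 taken -> place at 3.
155 hashes to 1; 1,2,3 taken -> place at 4.
238 hashes to 3; 3,4 taken -> place at 5.
Table: [-, 56, 639, 815, 155, 238, -, -, 594, -, -]

4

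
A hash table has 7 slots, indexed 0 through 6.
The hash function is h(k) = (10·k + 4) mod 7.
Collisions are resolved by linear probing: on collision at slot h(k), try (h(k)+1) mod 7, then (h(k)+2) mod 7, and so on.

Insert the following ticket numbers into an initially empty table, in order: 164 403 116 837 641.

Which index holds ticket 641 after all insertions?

Insert 164: h=6, slot 6 empty => index 6.
Insert 403: h=2, slot 2 empty => index 2.
Insert 116: h=2, slot 2 occupied => index 3.
Insert 837: h=2, slots 2,3 occupied => index 4.
Insert 641: h=2, slots 2,3,4 occupied => index 5.
Table: [., ., 403, 116, 837, 641, 164]

5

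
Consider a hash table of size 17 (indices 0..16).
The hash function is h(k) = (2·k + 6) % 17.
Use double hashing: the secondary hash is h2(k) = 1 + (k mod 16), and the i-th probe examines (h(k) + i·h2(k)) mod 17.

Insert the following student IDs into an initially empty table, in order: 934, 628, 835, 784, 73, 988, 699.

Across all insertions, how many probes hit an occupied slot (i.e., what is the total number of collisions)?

934 hashes to 4; slot 4 is free => place at 4.
628 hashes to 4, h2=5; 4 taken => place at 9.
835 hashes to 10; slot 10 is free => place at 10.
784 hashes to 10, h2=1; 10 taken => place at 11.
73 hashes to 16; slot 16 is free => place at 16.
988 hashes to 10, h2=13; 10 taken => place at 6.
699 hashes to 10, h2=12; 10 taken => place at 5.
Table: [—, —, —, —, 934, 699, 988, —, —, 628, 835, 784, —, —, —, —, 73]

4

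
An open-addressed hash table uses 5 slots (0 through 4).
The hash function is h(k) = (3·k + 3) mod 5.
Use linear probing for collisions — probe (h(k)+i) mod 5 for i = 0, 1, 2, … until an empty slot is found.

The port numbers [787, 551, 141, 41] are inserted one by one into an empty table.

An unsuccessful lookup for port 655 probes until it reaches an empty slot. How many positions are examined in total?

787 hashes to 4; slot 4 is free → place at 4.
551 hashes to 1; slot 1 is free → place at 1.
141 hashes to 1; 1 taken → place at 2.
41 hashes to 1; 1,2 taken → place at 3.
Table: [∅, 551, 141, 41, 787]
Lookup 655: h=3, probe 3,4,0 → slot 0 empty, not found.

3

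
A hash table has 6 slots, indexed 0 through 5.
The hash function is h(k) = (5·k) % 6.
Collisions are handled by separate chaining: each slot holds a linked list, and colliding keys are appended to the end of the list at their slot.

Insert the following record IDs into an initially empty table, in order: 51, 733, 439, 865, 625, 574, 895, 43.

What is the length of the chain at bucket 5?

6

51 -> bucket 3
733 -> bucket 5
439 -> bucket 5 (collision)
865 -> bucket 5 (collision)
625 -> bucket 5 (collision)
574 -> bucket 2
895 -> bucket 5 (collision)
43 -> bucket 5 (collision)
Final buckets:
0: _
1: _
2: 574
3: 51
4: _
5: 733 -> 439 -> 865 -> 625 -> 895 -> 43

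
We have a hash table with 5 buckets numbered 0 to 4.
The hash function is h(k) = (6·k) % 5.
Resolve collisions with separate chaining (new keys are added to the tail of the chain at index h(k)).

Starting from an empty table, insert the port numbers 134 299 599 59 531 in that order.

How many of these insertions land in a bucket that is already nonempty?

Insert 134: h=4, bucket 4 empty → new chain.
Insert 299: h=4, bucket 4 nonempty → append to chain.
Insert 599: h=4, bucket 4 nonempty → append to chain.
Insert 59: h=4, bucket 4 nonempty → append to chain.
Insert 531: h=1, bucket 1 empty → new chain.
Final buckets:
0: _
1: 531
2: _
3: _
4: 134 -> 299 -> 599 -> 59

3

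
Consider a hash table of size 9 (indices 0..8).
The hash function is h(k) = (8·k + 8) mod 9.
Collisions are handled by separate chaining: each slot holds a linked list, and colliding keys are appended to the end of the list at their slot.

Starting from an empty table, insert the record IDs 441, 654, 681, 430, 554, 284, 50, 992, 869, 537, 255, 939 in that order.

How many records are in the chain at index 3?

441 → bucket 8
654 → bucket 2
681 → bucket 2 (collision)
430 → bucket 1
554 → bucket 3
284 → bucket 3 (collision)
50 → bucket 3 (collision)
992 → bucket 6
869 → bucket 3 (collision)
537 → bucket 2 (collision)
255 → bucket 5
939 → bucket 5 (collision)
Final buckets:
0: ∅
1: 430
2: 654 -> 681 -> 537
3: 554 -> 284 -> 50 -> 869
4: ∅
5: 255 -> 939
6: 992
7: ∅
8: 441

4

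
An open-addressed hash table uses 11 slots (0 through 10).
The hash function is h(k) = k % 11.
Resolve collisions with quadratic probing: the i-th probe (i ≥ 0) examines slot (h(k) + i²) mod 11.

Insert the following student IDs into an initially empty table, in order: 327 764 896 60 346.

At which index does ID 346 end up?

327: h=8 => slot 8
764: h=5 => slot 5
896: h=5, probe 5,6 => slot 6
60: h=5, probe 5,6,9 => slot 9
346: h=5, probe 5,6,9,3 => slot 3
Table: [∅, ∅, ∅, 346, ∅, 764, 896, ∅, 327, 60, ∅]

3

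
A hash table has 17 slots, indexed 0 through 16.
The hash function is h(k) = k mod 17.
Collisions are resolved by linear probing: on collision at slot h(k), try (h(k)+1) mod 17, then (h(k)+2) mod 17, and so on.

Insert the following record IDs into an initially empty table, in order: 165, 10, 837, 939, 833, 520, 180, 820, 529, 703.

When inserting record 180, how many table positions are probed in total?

Insert 165: h=12, slot 12 empty -> index 12.
Insert 10: h=10, slot 10 empty -> index 10.
Insert 837: h=4, slot 4 empty -> index 4.
Insert 939: h=4, slot 4 occupied -> index 5.
Insert 833: h=0, slot 0 empty -> index 0.
Insert 520: h=10, slot 10 occupied -> index 11.
Insert 180: h=10, slots 10,11,12 occupied -> index 13.
Insert 820: h=4, slots 4,5 occupied -> index 6.
Insert 529: h=2, slot 2 empty -> index 2.
Insert 703: h=6, slot 6 occupied -> index 7.
Table: [833, _, 529, _, 837, 939, 820, 703, _, _, 10, 520, 165, 180, _, _, _]

4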